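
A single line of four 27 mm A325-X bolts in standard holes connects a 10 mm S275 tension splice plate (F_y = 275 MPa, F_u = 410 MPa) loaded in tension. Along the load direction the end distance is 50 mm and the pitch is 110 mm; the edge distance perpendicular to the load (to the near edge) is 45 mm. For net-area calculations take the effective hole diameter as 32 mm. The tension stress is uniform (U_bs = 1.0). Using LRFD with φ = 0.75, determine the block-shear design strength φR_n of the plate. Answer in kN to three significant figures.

559 kN

Shear plane L_v = 50 + 3·110 = 380 mm; A_gv = 380 × 10 = 3800 mm².
A_nv = (380 − 3.5·32) × 10 = 2680 mm².
A_nt = (45 − 0.5·32) × 10 = 290 mm².
0.6 F_u A_nv = 659.3 kN; 0.6 F_y A_gv = 627 kN → shear yielding governs the shear term.
R_n = 627 + 1.0 × 410 × 290 / 1000 = 745.9 kN.
Design strength φR_n = 0.75 × 745.9 = 559 kN.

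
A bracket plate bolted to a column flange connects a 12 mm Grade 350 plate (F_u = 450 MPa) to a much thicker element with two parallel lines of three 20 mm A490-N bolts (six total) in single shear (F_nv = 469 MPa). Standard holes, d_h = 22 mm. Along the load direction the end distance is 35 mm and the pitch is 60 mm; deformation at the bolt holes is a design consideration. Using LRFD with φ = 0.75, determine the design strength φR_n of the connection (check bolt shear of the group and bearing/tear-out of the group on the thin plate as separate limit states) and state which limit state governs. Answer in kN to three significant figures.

663 kN (bolt shear governs)

Bolt shear: A_b = π·20²/4 = 314.2 mm²; R_n = 469 × 314.2 × 6 × 1 / 1000 = 884 kN → 0.75 × 884 = 663 kN.
Bearing (1.2 l_c t F_u ≤ 2.4 d t F_u): upper limit = 2.4·20·12·450 / 1000 = 259.2 kN.
  Edge l_c = 35 − 22/2 = 24 → r_n = 155.5 kN; interior l_c = 60 − 22 = 38 → r_n = 246.2 kN.
  R_n,bearing = 2·155.5 + 4·246.2 = 1296 kN → 0.75 × 1296 = 972 kN.
Bolt shear governs: 663 kN.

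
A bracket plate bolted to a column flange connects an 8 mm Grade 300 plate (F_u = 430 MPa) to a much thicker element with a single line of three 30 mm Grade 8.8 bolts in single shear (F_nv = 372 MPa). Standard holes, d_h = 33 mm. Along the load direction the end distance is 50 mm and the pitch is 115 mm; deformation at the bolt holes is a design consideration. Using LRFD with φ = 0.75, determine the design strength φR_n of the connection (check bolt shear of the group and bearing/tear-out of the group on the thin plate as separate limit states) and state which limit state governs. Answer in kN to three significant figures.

475 kN (bearing governs)

Bolt shear: A_b = π·30²/4 = 706.9 mm²; R_n = 372 × 706.9 × 3 × 1 / 1000 = 788.9 kN → 0.75 × 788.9 = 592 kN.
Bearing (1.2 l_c t F_u ≤ 2.4 d t F_u): upper limit = 2.4·30·8·430 / 1000 = 247.7 kN.
  Edge l_c = 50 − 33/2 = 33.5 → r_n = 138.3 kN; interior l_c = 115 − 33 = 82 → r_n = 247.7 kN.
  R_n,bearing = 1·138.3 + 2·247.7 = 633.6 kN → 0.75 × 633.6 = 475 kN.
Bearing governs: 475 kN.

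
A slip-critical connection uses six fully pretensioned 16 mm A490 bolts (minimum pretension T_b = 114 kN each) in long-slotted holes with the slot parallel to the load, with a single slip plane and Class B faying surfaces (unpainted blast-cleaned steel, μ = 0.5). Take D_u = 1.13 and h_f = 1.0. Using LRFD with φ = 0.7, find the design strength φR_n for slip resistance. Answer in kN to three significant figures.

271 kN

R_n = μ · D_u · h_f · T_b · n_s · n_b = 0.5 × 1.13 × 1.0 × 114 × 1 × 6 = 386.5 kN.
Design strength φR_n = 0.7 × 386.5 = 271 kN.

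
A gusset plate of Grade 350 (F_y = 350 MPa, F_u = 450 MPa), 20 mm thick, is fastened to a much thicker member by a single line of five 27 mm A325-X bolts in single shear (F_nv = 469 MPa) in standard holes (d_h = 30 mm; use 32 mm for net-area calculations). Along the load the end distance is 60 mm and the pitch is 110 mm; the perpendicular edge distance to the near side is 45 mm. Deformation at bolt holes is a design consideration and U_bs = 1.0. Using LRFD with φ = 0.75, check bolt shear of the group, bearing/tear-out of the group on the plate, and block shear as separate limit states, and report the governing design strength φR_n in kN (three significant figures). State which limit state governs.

1010 kN (bolt shear governs)

Bolt shear: A_b = π·27²/4 = 572.6 mm²; R_n = 469 × 572.6 × 5 × 1 / 1000 = 1343 kN → 0.75 × 1343 = 1010 kN.
Bearing: edge l_c = 45, r_n = 486 kN; interior l_c = 80, r_n = 583.2 kN; R_n = 486 + 4·583.2 = 2819 kN → 2110 kN.
Block shear: A_gv = 10000, A_nv = 7120, A_nt = 580 mm²; R_n = min(0.6F_uA_nv, 0.6F_yA_gv) + U_bs·F_u·A_nt = 2183 kN → 1640 kN.
Bolt shear governs: 1010 kN.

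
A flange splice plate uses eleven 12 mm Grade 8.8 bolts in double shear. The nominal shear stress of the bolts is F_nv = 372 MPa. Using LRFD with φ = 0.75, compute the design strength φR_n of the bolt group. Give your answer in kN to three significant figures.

694 kN

A_b = π × 12² / 4 = 113.1 mm².
R_n = F_nv · A_b · n · n_s = 372 × 113.1 × 11 × 2 / 1000 = 925.6 kN.
Design strength φR_n = 0.75 × 925.6 = 694 kN.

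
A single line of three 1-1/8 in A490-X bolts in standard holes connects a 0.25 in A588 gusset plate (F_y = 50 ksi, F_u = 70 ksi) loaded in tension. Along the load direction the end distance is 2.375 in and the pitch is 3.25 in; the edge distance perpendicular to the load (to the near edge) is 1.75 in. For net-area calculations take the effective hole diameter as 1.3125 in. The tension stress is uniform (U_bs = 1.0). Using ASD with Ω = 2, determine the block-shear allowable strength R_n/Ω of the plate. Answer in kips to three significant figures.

Shear plane L_v = 2.375 + 2·3.25 = 8.875 in; A_gv = 8.875 × 0.25 = 2.219 in².
A_nv = (8.875 − 2.5·1.3125) × 0.25 = 1.398 in².
A_nt = (1.75 − 0.5·1.3125) × 0.25 = 0.2734 in².
0.6 F_u A_nv = 58.73 kips; 0.6 F_y A_gv = 66.56 kips → shear rupture governs the shear term.
R_n = 58.73 + 1.0 × 70 × 0.2734 = 77.88 kips.
Allowable strength R_n/Ω = 77.88 / 2 = 38.9 kips.

38.9 kips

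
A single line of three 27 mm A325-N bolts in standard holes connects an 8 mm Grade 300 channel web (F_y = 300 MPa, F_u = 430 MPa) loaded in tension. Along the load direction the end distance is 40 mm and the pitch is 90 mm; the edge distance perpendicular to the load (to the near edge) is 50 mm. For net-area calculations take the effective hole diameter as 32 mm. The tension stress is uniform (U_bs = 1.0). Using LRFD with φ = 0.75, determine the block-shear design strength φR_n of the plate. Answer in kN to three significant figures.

304 kN

Shear plane L_v = 40 + 2·90 = 220 mm; A_gv = 220 × 8 = 1760 mm².
A_nv = (220 − 2.5·32) × 8 = 1120 mm².
A_nt = (50 − 0.5·32) × 8 = 272 mm².
0.6 F_u A_nv = 289 kN; 0.6 F_y A_gv = 316.8 kN → shear rupture governs the shear term.
R_n = 289 + 1.0 × 430 × 272 / 1000 = 405.9 kN.
Design strength φR_n = 0.75 × 405.9 = 304 kN.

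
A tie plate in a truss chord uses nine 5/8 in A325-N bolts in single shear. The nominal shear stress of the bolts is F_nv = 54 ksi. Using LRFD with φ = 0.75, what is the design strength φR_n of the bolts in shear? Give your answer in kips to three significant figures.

A_b = π × 0.625² / 4 = 0.3068 in².
R_n = F_nv · A_b · n · n_s = 54 × 0.3068 × 9 × 1 = 149.1 kips.
Design strength φR_n = 0.75 × 149.1 = 112 kips.

112 kips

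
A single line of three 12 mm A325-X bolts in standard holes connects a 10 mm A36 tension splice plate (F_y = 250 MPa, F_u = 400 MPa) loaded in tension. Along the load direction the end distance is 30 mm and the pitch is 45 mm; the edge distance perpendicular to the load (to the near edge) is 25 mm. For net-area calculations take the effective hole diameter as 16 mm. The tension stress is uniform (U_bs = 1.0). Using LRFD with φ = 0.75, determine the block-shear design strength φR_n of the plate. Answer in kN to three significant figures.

186 kN

Shear plane L_v = 30 + 2·45 = 120 mm; A_gv = 120 × 10 = 1200 mm².
A_nv = (120 − 2.5·16) × 10 = 800 mm².
A_nt = (25 − 0.5·16) × 10 = 170 mm².
0.6 F_u A_nv = 192 kN; 0.6 F_y A_gv = 180 kN → shear yielding governs the shear term.
R_n = 180 + 1.0 × 400 × 170 / 1000 = 248 kN.
Design strength φR_n = 0.75 × 248 = 186 kN.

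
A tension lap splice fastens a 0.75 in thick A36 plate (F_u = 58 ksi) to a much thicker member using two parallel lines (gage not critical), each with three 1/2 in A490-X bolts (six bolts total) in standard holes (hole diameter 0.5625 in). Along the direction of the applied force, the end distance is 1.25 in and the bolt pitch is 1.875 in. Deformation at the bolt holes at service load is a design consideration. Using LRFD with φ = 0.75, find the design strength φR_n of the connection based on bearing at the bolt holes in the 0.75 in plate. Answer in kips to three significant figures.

232 kips

Per bolt r_n = 1.2 l_c t F_u ≤ 2.4 d t F_u; upper limit = 2.4 × 0.5 × 0.75 × 58 = 52.2 kips.
Edge bolt: l_c = 1.25 − 0.5625/2 = 0.9688 in → 1.2 × 0.9688 × 0.75 × 58 = 50.57 → r_n = 50.57 kips.
Interior bolts: l_c = 1.875 − 0.5625 = 1.312 in → 1.2 × 1.312 × 0.75 × 58 = 68.51 → r_n = 52.2 kips.
R_n = 2 × 50.57 + 4 × 52.2 = 309.9 kips.
Design strength φR_n = 0.75 × 309.9 = 232 kips.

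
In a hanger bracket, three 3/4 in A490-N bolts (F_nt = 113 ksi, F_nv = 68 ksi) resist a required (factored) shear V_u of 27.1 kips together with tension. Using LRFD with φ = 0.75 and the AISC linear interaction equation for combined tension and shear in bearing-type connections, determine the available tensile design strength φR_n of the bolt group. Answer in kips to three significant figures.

101 kips

A_b = π·0.75²/4 = 0.4418 in²; f_rv = 27.1 / (3 × 0.4418) = 20.45 ksi.
F'_nt = 1.3 F_nt − (F_nt / φF_nv) f_rv = 1.3·113 − (113/(0.75·68))·20.45 = 101.6 ksi, capped at F_nt → F'_nt = 101.6 ksi.
R_n = F'_nt · A_b · n = 101.6 × 0.4418 × 3 = 134.7 kips.
Design strength φR_n = 0.75 × 134.7 = 101 kips.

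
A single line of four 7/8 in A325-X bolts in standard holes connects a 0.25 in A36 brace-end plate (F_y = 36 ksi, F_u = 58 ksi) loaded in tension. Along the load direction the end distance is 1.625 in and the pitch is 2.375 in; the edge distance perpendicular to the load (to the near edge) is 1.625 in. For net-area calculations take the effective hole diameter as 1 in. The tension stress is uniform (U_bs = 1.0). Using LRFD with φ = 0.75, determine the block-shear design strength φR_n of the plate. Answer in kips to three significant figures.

46.5 kips

Shear plane L_v = 1.625 + 3·2.375 = 8.75 in; A_gv = 8.75 × 0.25 = 2.188 in².
A_nv = (8.75 − 3.5·1) × 0.25 = 1.312 in².
A_nt = (1.625 − 0.5·1) × 0.25 = 0.2812 in².
0.6 F_u A_nv = 45.67 kips; 0.6 F_y A_gv = 47.25 kips → shear rupture governs the shear term.
R_n = 45.67 + 1.0 × 58 × 0.2812 = 61.99 kips.
Design strength φR_n = 0.75 × 61.99 = 46.5 kips.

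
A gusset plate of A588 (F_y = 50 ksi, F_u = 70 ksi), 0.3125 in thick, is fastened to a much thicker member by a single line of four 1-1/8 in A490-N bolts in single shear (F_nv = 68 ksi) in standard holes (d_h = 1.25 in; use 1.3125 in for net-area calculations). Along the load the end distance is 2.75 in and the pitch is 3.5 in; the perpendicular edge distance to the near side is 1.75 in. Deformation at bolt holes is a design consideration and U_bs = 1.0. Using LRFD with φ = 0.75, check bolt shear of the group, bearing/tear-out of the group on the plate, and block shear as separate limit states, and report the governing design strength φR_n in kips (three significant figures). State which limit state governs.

103 kips (block shear governs)

Bolt shear: A_b = π·1.125²/4 = 0.994 in²; R_n = 68 × 0.994 × 4 × 1 = 270.4 kips → 0.75 × 270.4 = 203 kips.
Bearing: edge l_c = 2.125, r_n = 55.78 kips; interior l_c = 2.25, r_n = 59.06 kips; R_n = 55.78 + 3·59.06 = 233 kips → 175 kips.
Block shear: A_gv = 4.141, A_nv = 2.705, A_nt = 0.3418 in²; R_n = min(0.6F_uA_nv, 0.6F_yA_gv) + U_bs·F_u·A_nt = 137.5 kips → 103 kips.
Block shear governs: 103 kips.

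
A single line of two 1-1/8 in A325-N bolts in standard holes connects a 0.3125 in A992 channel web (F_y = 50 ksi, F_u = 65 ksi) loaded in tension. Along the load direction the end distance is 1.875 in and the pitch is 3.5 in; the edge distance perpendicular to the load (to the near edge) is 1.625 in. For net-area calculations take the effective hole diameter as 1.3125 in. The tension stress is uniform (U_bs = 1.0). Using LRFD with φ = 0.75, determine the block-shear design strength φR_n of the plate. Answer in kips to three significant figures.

Shear plane L_v = 1.875 + 1·3.5 = 5.375 in; A_gv = 5.375 × 0.3125 = 1.68 in².
A_nv = (5.375 − 1.5·1.3125) × 0.3125 = 1.064 in².
A_nt = (1.625 − 0.5·1.3125) × 0.3125 = 0.3027 in².
0.6 F_u A_nv = 41.51 kips; 0.6 F_y A_gv = 50.39 kips → shear rupture governs the shear term.
R_n = 41.51 + 1.0 × 65 × 0.3027 = 61.19 kips.
Design strength φR_n = 0.75 × 61.19 = 45.9 kips.

45.9 kips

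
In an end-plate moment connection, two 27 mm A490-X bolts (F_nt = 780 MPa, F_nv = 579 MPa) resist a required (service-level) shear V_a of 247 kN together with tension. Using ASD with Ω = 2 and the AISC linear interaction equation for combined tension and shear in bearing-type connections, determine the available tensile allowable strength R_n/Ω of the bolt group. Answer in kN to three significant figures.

248 kN

A_b = π·27²/4 = 572.6 mm²; f_rv = 247 × 1000 / (2 × 572.6) = 215.7 MPa.
F'_nt = 1.3 F_nt − (Ω F_nt / F_nv) f_rv = 1.3·780 − (2·780/579)·215.7 = 432.8 MPa, capped at F_nt → F'_nt = 432.8 MPa.
R_n = F'_nt · A_b · n = 432.8 × 572.6 × 2 / 1000 = 495.6 kN.
Allowable strength R_n/Ω = 495.6 / 2 = 248 kN.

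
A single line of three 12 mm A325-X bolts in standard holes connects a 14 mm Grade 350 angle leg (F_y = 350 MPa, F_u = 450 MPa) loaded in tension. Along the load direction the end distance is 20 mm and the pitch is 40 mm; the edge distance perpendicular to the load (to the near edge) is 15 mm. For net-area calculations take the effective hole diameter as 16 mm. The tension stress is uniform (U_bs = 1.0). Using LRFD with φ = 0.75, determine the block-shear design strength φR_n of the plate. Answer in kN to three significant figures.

203 kN

Shear plane L_v = 20 + 2·40 = 100 mm; A_gv = 100 × 14 = 1400 mm².
A_nv = (100 − 2.5·16) × 14 = 840 mm².
A_nt = (15 − 0.5·16) × 14 = 98 mm².
0.6 F_u A_nv = 226.8 kN; 0.6 F_y A_gv = 294 kN → shear rupture governs the shear term.
R_n = 226.8 + 1.0 × 450 × 98 / 1000 = 270.9 kN.
Design strength φR_n = 0.75 × 270.9 = 203 kN.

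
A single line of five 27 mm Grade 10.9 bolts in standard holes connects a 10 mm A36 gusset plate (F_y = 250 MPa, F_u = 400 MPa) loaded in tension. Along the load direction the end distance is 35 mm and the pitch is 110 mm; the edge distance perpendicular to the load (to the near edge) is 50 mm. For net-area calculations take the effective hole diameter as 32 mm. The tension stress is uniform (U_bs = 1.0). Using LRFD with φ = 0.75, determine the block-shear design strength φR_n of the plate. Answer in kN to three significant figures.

Shear plane L_v = 35 + 4·110 = 475 mm; A_gv = 475 × 10 = 4750 mm².
A_nv = (475 − 4.5·32) × 10 = 3310 mm².
A_nt = (50 − 0.5·32) × 10 = 340 mm².
0.6 F_u A_nv = 794.4 kN; 0.6 F_y A_gv = 712.5 kN → shear yielding governs the shear term.
R_n = 712.5 + 1.0 × 400 × 340 / 1000 = 848.5 kN.
Design strength φR_n = 0.75 × 848.5 = 636 kN.

636 kN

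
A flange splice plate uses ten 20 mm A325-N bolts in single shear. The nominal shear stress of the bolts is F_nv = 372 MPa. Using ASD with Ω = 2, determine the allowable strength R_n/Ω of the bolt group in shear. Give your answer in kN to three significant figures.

584 kN

A_b = π × 20² / 4 = 314.2 mm².
R_n = F_nv · A_b · n · n_s = 372 × 314.2 × 10 × 1 / 1000 = 1169 kN.
Allowable strength R_n/Ω = 1169 / 2 = 584 kN.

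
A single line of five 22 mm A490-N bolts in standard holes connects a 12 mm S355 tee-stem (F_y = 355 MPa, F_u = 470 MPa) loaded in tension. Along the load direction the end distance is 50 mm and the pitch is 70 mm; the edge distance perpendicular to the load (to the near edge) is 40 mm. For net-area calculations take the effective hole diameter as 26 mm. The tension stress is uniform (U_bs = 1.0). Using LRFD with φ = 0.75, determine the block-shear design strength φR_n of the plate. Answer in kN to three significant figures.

655 kN

Shear plane L_v = 50 + 4·70 = 330 mm; A_gv = 330 × 12 = 3960 mm².
A_nv = (330 − 4.5·26) × 12 = 2556 mm².
A_nt = (40 − 0.5·26) × 12 = 324 mm².
0.6 F_u A_nv = 720.8 kN; 0.6 F_y A_gv = 843.5 kN → shear rupture governs the shear term.
R_n = 720.8 + 1.0 × 470 × 324 / 1000 = 873.1 kN.
Design strength φR_n = 0.75 × 873.1 = 655 kN.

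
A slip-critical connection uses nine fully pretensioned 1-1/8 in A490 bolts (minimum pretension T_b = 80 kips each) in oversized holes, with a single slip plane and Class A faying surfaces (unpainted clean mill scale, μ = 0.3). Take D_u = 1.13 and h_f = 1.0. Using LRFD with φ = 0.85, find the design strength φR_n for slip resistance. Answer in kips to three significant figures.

R_n = μ · D_u · h_f · T_b · n_s · n_b = 0.3 × 1.13 × 1.0 × 80 × 1 × 9 = 244.1 kips.
Design strength φR_n = 0.85 × 244.1 = 207 kips.

207 kips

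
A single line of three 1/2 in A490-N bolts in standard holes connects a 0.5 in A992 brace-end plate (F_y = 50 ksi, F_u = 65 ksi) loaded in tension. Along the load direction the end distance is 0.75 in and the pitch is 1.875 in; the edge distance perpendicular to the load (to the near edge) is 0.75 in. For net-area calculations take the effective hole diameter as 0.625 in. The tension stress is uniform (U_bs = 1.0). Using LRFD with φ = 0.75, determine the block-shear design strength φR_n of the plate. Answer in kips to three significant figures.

Shear plane L_v = 0.75 + 2·1.875 = 4.5 in; A_gv = 4.5 × 0.5 = 2.25 in².
A_nv = (4.5 − 2.5·0.625) × 0.5 = 1.469 in².
A_nt = (0.75 − 0.5·0.625) × 0.5 = 0.2188 in².
0.6 F_u A_nv = 57.28 kips; 0.6 F_y A_gv = 67.5 kips → shear rupture governs the shear term.
R_n = 57.28 + 1.0 × 65 × 0.2188 = 71.5 kips.
Design strength φR_n = 0.75 × 71.5 = 53.6 kips.

53.6 kips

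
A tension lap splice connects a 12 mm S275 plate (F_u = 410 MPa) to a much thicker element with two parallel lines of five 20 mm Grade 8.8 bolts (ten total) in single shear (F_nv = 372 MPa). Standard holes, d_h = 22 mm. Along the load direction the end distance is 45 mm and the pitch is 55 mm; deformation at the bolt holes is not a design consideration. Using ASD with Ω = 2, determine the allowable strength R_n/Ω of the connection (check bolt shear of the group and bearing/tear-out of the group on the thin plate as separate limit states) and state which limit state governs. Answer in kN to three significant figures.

Bolt shear: A_b = π·20²/4 = 314.2 mm²; R_n = 372 × 314.2 × 10 × 1 / 1000 = 1169 kN → 1169 / 2 = 584 kN.
Bearing (1.5 l_c t F_u ≤ 3.0 d t F_u): upper limit = 3.0·20·12·410 / 1000 = 295.2 kN.
  Edge l_c = 45 − 22/2 = 34 → r_n = 250.9 kN; interior l_c = 55 − 22 = 33 → r_n = 243.5 kN.
  R_n,bearing = 2·250.9 + 8·243.5 = 2450 kN → 2450 / 2 = 1230 kN.
Bolt shear governs: 584 kN.

584 kN (bolt shear governs)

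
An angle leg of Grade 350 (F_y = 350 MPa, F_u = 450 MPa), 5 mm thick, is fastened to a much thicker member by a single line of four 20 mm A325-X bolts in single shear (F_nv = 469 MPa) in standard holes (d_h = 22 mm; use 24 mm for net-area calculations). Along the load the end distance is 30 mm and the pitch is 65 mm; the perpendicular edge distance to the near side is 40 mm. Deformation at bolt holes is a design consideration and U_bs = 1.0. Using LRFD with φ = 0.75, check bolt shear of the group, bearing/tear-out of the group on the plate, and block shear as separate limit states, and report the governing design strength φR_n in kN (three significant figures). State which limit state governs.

Bolt shear: A_b = π·20²/4 = 314.2 mm²; R_n = 469 × 314.2 × 4 × 1 / 1000 = 589.4 kN → 0.75 × 589.4 = 442 kN.
Bearing: edge l_c = 19, r_n = 51.3 kN; interior l_c = 43, r_n = 108 kN; R_n = 51.3 + 3·108 = 375.3 kN → 281 kN.
Block shear: A_gv = 1125, A_nv = 705, A_nt = 140 mm²; R_n = min(0.6F_uA_nv, 0.6F_yA_gv) + U_bs·F_u·A_nt = 253.3 kN → 190 kN.
Block shear governs: 190 kN.

190 kN (block shear governs)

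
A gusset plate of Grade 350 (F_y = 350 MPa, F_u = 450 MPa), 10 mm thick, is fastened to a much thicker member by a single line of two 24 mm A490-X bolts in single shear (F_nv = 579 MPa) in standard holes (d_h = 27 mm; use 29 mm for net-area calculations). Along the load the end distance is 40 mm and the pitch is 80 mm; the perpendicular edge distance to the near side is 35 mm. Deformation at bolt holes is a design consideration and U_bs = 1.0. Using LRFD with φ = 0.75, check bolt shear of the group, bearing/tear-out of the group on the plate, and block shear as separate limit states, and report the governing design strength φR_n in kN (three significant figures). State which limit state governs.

Bolt shear: A_b = π·24²/4 = 452.4 mm²; R_n = 579 × 452.4 × 2 × 1 / 1000 = 523.9 kN → 0.75 × 523.9 = 393 kN.
Bearing: edge l_c = 26.5, r_n = 143.1 kN; interior l_c = 53, r_n = 259.2 kN; R_n = 143.1 + 1·259.2 = 402.3 kN → 302 kN.
Block shear: A_gv = 1200, A_nv = 765, A_nt = 205 mm²; R_n = min(0.6F_uA_nv, 0.6F_yA_gv) + U_bs·F_u·A_nt = 298.8 kN → 224 kN.
Block shear governs: 224 kN.

224 kN (block shear governs)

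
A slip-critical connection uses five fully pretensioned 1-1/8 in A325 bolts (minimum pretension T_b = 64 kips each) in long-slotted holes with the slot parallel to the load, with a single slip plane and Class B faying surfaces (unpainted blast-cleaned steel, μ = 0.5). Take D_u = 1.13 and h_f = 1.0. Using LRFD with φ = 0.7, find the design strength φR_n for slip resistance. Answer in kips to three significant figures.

R_n = μ · D_u · h_f · T_b · n_s · n_b = 0.5 × 1.13 × 1.0 × 64 × 1 × 5 = 180.8 kips.
Design strength φR_n = 0.7 × 180.8 = 127 kips.

127 kips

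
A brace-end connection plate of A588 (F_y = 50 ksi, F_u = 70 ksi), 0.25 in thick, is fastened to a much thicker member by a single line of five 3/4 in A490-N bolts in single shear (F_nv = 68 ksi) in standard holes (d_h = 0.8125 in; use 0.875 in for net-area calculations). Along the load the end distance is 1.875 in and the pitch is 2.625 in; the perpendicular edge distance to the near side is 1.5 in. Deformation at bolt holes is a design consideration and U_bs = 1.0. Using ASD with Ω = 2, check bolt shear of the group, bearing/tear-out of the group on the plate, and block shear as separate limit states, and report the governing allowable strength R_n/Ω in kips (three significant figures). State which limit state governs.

Bolt shear: A_b = π·0.75²/4 = 0.4418 in²; R_n = 68 × 0.4418 × 5 × 1 = 150.2 kips → 150.2 / 2 = 75.1 kips.
Bearing: edge l_c = 1.469, r_n = 30.84 kips; interior l_c = 1.812, r_n = 31.5 kips; R_n = 30.84 + 4·31.5 = 156.8 kips → 78.4 kips.
Block shear: A_gv = 3.094, A_nv = 2.109, A_nt = 0.2656 in²; R_n = min(0.6F_uA_nv, 0.6F_yA_gv) + U_bs·F_u·A_nt = 107.2 kips → 53.6 kips.
Block shear governs: 53.6 kips.

53.6 kips (block shear governs)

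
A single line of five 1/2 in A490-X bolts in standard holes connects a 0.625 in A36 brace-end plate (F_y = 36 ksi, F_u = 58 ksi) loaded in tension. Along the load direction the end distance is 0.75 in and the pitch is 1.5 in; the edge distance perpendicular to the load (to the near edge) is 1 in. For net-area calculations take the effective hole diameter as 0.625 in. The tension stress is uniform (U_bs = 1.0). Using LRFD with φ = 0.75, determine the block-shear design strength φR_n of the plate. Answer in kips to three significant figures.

Shear plane L_v = 0.75 + 4·1.5 = 6.75 in; A_gv = 6.75 × 0.625 = 4.219 in².
A_nv = (6.75 − 4.5·0.625) × 0.625 = 2.461 in².
A_nt = (1 − 0.5·0.625) × 0.625 = 0.4297 in².
0.6 F_u A_nv = 85.64 kips; 0.6 F_y A_gv = 91.12 kips → shear rupture governs the shear term.
R_n = 85.64 + 1.0 × 58 × 0.4297 = 110.6 kips.
Design strength φR_n = 0.75 × 110.6 = 82.9 kips.

82.9 kips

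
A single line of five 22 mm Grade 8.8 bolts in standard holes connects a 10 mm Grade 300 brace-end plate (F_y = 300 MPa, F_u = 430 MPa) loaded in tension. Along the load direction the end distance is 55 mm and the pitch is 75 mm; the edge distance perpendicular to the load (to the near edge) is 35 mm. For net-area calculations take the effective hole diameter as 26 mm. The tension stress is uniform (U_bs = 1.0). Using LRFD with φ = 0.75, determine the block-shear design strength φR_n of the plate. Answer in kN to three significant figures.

Shear plane L_v = 55 + 4·75 = 355 mm; A_gv = 355 × 10 = 3550 mm².
A_nv = (355 − 4.5·26) × 10 = 2380 mm².
A_nt = (35 − 0.5·26) × 10 = 220 mm².
0.6 F_u A_nv = 614 kN; 0.6 F_y A_gv = 639 kN → shear rupture governs the shear term.
R_n = 614 + 1.0 × 430 × 220 / 1000 = 708.6 kN.
Design strength φR_n = 0.75 × 708.6 = 531 kN.

531 kN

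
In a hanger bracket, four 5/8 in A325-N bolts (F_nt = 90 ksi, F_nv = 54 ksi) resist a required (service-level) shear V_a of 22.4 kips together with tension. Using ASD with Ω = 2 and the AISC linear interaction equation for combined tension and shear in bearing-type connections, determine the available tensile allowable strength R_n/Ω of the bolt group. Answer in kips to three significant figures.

34.5 kips

A_b = π·0.625²/4 = 0.3068 in²; f_rv = 22.4 / (4 × 0.3068) = 18.25 ksi.
F'_nt = 1.3 F_nt − (Ω F_nt / F_nv) f_rv = 1.3·90 − (2·90/54)·18.25 = 56.16 ksi, capped at F_nt → F'_nt = 56.16 ksi.
R_n = F'_nt · A_b · n = 56.16 × 0.3068 × 4 = 68.91 kips.
Allowable strength R_n/Ω = 68.91 / 2 = 34.5 kips.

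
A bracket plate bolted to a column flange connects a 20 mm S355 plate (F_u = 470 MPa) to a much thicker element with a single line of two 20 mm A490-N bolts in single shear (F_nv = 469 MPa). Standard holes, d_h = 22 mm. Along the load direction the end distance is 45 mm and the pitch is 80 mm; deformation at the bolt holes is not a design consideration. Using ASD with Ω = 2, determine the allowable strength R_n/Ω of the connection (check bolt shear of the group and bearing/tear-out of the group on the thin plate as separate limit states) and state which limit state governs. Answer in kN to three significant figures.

Bolt shear: A_b = π·20²/4 = 314.2 mm²; R_n = 469 × 314.2 × 2 × 1 / 1000 = 294.7 kN → 294.7 / 2 = 147 kN.
Bearing (1.5 l_c t F_u ≤ 3.0 d t F_u): upper limit = 3.0·20·20·470 / 1000 = 564 kN.
  Edge l_c = 45 − 22/2 = 34 → r_n = 479.4 kN; interior l_c = 80 − 22 = 58 → r_n = 564 kN.
  R_n,bearing = 1·479.4 + 1·564 = 1043 kN → 1043 / 2 = 522 kN.
Bolt shear governs: 147 kN.

147 kN (bolt shear governs)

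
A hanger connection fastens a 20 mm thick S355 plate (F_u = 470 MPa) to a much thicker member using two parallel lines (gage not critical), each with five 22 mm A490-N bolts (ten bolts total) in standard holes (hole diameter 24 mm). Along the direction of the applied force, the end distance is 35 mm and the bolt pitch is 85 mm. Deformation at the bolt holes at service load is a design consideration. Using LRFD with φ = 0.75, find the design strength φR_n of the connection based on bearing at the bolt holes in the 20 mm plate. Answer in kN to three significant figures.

3370 kN

Per bolt r_n = 1.2 l_c t F_u ≤ 2.4 d t F_u; upper limit = 2.4 × 22 × 20 × 470 / 1000 = 496.3 kN.
Edge bolt: l_c = 35 − 24/2 = 23 mm → 1.2 × 23 × 20 × 470 / 1000 = 259.4 → r_n = 259.4 kN.
Interior bolts: l_c = 85 − 24 = 61 mm → 1.2 × 61 × 20 × 470 / 1000 = 688.1 → r_n = 496.3 kN.
R_n = 2 × 259.4 + 8 × 496.3 = 4489 kN.
Design strength φR_n = 0.75 × 4489 = 3370 kN.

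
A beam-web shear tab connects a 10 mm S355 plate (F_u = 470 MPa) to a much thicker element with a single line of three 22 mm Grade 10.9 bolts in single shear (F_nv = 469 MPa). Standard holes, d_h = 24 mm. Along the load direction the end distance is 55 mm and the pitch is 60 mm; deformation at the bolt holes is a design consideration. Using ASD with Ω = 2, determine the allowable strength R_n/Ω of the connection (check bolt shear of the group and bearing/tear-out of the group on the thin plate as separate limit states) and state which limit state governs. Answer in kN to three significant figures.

267 kN (bolt shear governs)

Bolt shear: A_b = π·22²/4 = 380.1 mm²; R_n = 469 × 380.1 × 3 × 1 / 1000 = 534.8 kN → 534.8 / 2 = 267 kN.
Bearing (1.2 l_c t F_u ≤ 2.4 d t F_u): upper limit = 2.4·22·10·470 / 1000 = 248.2 kN.
  Edge l_c = 55 − 24/2 = 43 → r_n = 242.5 kN; interior l_c = 60 − 24 = 36 → r_n = 203 kN.
  R_n,bearing = 1·242.5 + 2·203 = 648.6 kN → 648.6 / 2 = 324 kN.
Bolt shear governs: 267 kN.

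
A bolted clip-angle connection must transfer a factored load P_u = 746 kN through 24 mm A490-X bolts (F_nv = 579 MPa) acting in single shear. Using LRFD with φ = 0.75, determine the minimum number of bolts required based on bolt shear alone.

4 bolts

A_b = π·24²/4 = 452.4 mm².
Per-bolt design strength φR_n = 0.75 × 579 × 452.4 × 1 / 1000 = 196.5 kN.
n ≥ 746 / 196.5 = 3.797 → use 4 bolts.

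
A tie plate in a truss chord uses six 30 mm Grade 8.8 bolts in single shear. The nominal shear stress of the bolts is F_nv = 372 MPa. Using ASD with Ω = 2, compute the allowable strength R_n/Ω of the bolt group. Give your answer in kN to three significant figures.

789 kN

A_b = π × 30² / 4 = 706.9 mm².
R_n = F_nv · A_b · n · n_s = 372 × 706.9 × 6 × 1 / 1000 = 1578 kN.
Allowable strength R_n/Ω = 1578 / 2 = 789 kN.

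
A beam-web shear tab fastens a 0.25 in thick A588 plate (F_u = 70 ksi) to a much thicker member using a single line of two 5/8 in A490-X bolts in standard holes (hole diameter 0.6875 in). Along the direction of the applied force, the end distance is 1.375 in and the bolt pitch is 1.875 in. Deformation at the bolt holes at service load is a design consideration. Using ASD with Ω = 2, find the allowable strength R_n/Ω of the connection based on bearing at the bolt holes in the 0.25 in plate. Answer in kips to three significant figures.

23.3 kips

Per bolt r_n = 1.2 l_c t F_u ≤ 2.4 d t F_u; upper limit = 2.4 × 0.625 × 0.25 × 70 = 26.25 kips.
Edge bolt: l_c = 1.375 − 0.6875/2 = 1.031 in → 1.2 × 1.031 × 0.25 × 70 = 21.66 → r_n = 21.66 kips.
Interior bolts: l_c = 1.875 − 0.6875 = 1.188 in → 1.2 × 1.188 × 0.25 × 70 = 24.94 → r_n = 24.94 kips.
R_n = 1 × 21.66 + 1 × 24.94 = 46.59 kips.
Allowable strength R_n/Ω = 46.59 / 2 = 23.3 kips.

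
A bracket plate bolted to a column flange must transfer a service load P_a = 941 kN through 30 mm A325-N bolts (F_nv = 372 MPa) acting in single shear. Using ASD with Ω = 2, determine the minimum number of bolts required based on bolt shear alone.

8 bolts

A_b = π·30²/4 = 706.9 mm².
Per-bolt allowable strength R_n/Ω = 372 × 706.9 × 1 / 1000 / 2 = 131.5 kN.
n ≥ 941 / 131.5 = 7.157 → use 8 bolts.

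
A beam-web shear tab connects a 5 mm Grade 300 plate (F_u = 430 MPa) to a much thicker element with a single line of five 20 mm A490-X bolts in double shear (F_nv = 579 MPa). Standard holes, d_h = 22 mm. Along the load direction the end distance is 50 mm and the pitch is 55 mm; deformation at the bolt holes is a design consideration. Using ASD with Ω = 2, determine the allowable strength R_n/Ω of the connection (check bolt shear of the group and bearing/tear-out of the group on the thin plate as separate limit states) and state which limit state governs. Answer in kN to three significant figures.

221 kN (bearing governs)

Bolt shear: A_b = π·20²/4 = 314.2 mm²; R_n = 579 × 314.2 × 5 × 2 / 1000 = 1819 kN → 1819 / 2 = 909 kN.
Bearing (1.2 l_c t F_u ≤ 2.4 d t F_u): upper limit = 2.4·20·5·430 / 1000 = 103.2 kN.
  Edge l_c = 50 − 22/2 = 39 → r_n = 100.6 kN; interior l_c = 55 − 22 = 33 → r_n = 85.14 kN.
  R_n,bearing = 1·100.6 + 4·85.14 = 441.2 kN → 441.2 / 2 = 221 kN.
Bearing governs: 221 kN.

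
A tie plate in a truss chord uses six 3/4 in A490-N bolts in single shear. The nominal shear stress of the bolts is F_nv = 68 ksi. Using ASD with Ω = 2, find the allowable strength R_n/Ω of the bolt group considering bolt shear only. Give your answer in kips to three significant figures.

A_b = π × 0.75² / 4 = 0.4418 in².
R_n = F_nv · A_b · n · n_s = 68 × 0.4418 × 6 × 1 = 180.2 kips.
Allowable strength R_n/Ω = 180.2 / 2 = 90.1 kips.

90.1 kips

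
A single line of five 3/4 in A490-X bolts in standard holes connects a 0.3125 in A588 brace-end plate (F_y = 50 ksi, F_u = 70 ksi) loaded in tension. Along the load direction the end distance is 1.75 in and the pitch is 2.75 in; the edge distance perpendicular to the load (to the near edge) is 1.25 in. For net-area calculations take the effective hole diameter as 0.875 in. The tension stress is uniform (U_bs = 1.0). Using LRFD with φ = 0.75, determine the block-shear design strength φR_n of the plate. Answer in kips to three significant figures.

100 kips

Shear plane L_v = 1.75 + 4·2.75 = 12.75 in; A_gv = 12.75 × 0.3125 = 3.984 in².
A_nv = (12.75 − 4.5·0.875) × 0.3125 = 2.754 in².
A_nt = (1.25 − 0.5·0.875) × 0.3125 = 0.2539 in².
0.6 F_u A_nv = 115.7 kips; 0.6 F_y A_gv = 119.5 kips → shear rupture governs the shear term.
R_n = 115.7 + 1.0 × 70 × 0.2539 = 133.4 kips.
Design strength φR_n = 0.75 × 133.4 = 100 kips.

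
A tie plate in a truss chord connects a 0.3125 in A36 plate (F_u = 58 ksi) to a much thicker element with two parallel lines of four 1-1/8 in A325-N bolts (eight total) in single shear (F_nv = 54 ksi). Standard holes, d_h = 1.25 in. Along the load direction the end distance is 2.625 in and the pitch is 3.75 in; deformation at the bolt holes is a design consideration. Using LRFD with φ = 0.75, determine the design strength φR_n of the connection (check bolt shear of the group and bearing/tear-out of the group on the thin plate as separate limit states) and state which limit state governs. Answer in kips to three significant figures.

285 kips (bearing governs)

Bolt shear: A_b = π·1.125²/4 = 0.994 in²; R_n = 54 × 0.994 × 8 × 1 = 429.4 kips → 0.75 × 429.4 = 322 kips.
Bearing (1.2 l_c t F_u ≤ 2.4 d t F_u): upper limit = 2.4·1.125·0.3125·58 = 48.94 kips.
  Edge l_c = 2.625 − 1.25/2 = 2 → r_n = 43.5 kips; interior l_c = 3.75 − 1.25 = 2.5 → r_n = 48.94 kips.
  R_n,bearing = 2·43.5 + 6·48.94 = 380.6 kips → 0.75 × 380.6 = 285 kips.
Bearing governs: 285 kips.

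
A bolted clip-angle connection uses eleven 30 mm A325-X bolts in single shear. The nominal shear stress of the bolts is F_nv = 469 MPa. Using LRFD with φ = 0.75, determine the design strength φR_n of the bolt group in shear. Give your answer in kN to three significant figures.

A_b = π × 30² / 4 = 706.9 mm².
R_n = F_nv · A_b · n · n_s = 469 × 706.9 × 11 × 1 / 1000 = 3647 kN.
Design strength φR_n = 0.75 × 3647 = 2740 kN.

2740 kN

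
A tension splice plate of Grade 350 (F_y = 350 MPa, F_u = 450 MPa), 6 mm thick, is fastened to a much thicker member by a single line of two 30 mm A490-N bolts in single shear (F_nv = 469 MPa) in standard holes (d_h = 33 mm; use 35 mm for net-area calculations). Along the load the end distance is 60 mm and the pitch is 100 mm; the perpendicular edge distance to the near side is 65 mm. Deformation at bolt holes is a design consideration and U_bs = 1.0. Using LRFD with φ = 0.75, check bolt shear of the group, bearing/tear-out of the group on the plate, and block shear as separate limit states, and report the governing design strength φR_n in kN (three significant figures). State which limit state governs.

Bolt shear: A_b = π·30²/4 = 706.9 mm²; R_n = 469 × 706.9 × 2 × 1 / 1000 = 663 kN → 0.75 × 663 = 497 kN.
Bearing: edge l_c = 43.5, r_n = 140.9 kN; interior l_c = 67, r_n = 194.4 kN; R_n = 140.9 + 1·194.4 = 335.3 kN → 252 kN.
Block shear: A_gv = 960, A_nv = 645, A_nt = 285 mm²; R_n = min(0.6F_uA_nv, 0.6F_yA_gv) + U_bs·F_u·A_nt = 302.4 kN → 227 kN.
Block shear governs: 227 kN.

227 kN (block shear governs)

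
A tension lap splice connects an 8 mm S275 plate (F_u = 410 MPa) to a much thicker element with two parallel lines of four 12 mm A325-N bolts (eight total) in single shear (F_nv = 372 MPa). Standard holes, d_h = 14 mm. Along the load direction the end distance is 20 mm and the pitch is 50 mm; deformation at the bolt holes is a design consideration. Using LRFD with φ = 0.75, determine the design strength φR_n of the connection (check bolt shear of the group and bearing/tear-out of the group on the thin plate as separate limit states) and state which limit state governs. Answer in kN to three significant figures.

Bolt shear: A_b = π·12²/4 = 113.1 mm²; R_n = 372 × 113.1 × 8 × 1 / 1000 = 336.6 kN → 0.75 × 336.6 = 252 kN.
Bearing (1.2 l_c t F_u ≤ 2.4 d t F_u): upper limit = 2.4·12·8·410 / 1000 = 94.46 kN.
  Edge l_c = 20 − 14/2 = 13 → r_n = 51.17 kN; interior l_c = 50 − 14 = 36 → r_n = 94.46 kN.
  R_n,bearing = 2·51.17 + 6·94.46 = 669.1 kN → 0.75 × 669.1 = 502 kN.
Bolt shear governs: 252 kN.

252 kN (bolt shear governs)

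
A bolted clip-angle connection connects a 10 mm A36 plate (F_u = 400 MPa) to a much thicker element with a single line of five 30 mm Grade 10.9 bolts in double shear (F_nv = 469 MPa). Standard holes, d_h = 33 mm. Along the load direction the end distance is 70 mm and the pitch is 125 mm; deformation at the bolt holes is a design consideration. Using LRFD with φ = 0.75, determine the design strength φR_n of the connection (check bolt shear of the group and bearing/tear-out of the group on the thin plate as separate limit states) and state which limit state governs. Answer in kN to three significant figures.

Bolt shear: A_b = π·30²/4 = 706.9 mm²; R_n = 469 × 706.9 × 5 × 2 / 1000 = 3315 kN → 0.75 × 3315 = 2490 kN.
Bearing (1.2 l_c t F_u ≤ 2.4 d t F_u): upper limit = 2.4·30·10·400 / 1000 = 288 kN.
  Edge l_c = 70 − 33/2 = 53.5 → r_n = 256.8 kN; interior l_c = 125 − 33 = 92 → r_n = 288 kN.
  R_n,bearing = 1·256.8 + 4·288 = 1409 kN → 0.75 × 1409 = 1060 kN.
Bearing governs: 1060 kN.

1060 kN (bearing governs)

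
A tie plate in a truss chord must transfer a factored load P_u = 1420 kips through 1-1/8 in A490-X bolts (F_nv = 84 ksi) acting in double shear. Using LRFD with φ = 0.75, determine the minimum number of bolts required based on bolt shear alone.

A_b = π·1.125²/4 = 0.994 in².
Per-bolt design strength φR_n = 0.75 × 84 × 0.994 × 2 = 125.2 kips.
n ≥ 1420 / 125.2 = 11.34 → use 12 bolts.

12 bolts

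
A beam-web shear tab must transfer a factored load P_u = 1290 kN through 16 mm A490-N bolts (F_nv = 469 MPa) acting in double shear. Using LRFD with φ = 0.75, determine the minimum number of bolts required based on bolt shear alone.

A_b = π·16²/4 = 201.1 mm².
Per-bolt design strength φR_n = 0.75 × 469 × 201.1 × 2 / 1000 = 141.4 kN.
n ≥ 1290 / 141.4 = 9.12 → use 10 bolts.

10 bolts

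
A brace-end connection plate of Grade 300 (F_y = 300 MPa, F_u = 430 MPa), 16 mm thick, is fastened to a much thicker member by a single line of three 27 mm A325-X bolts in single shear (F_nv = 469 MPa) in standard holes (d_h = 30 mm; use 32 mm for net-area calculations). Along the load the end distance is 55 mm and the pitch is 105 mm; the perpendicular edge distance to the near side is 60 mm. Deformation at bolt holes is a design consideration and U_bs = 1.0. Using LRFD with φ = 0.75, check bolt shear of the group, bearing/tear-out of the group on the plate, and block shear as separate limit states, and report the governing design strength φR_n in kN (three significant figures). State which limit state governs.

604 kN (bolt shear governs)

Bolt shear: A_b = π·27²/4 = 572.6 mm²; R_n = 469 × 572.6 × 3 × 1 / 1000 = 805.6 kN → 0.75 × 805.6 = 604 kN.
Bearing: edge l_c = 40, r_n = 330.2 kN; interior l_c = 75, r_n = 445.8 kN; R_n = 330.2 + 2·445.8 = 1222 kN → 916 kN.
Block shear: A_gv = 4240, A_nv = 2960, A_nt = 704 mm²; R_n = min(0.6F_uA_nv, 0.6F_yA_gv) + U_bs·F_u·A_nt = 1066 kN → 799 kN.
Bolt shear governs: 604 kN.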